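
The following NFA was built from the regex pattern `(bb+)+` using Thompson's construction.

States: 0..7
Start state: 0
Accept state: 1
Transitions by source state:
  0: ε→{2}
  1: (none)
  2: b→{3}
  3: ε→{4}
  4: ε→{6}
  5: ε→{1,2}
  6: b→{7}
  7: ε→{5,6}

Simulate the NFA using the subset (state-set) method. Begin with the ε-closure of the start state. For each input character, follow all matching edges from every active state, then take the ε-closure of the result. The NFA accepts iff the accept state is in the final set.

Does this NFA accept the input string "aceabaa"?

Answer: REJECT

Trace:
S₀ = ε-closure({0}) = {0,2}
'a' @ 1: {}  — no active states
rest 'ceabaa' ignored (set empty)
after full input: {}  (accept=1 not in)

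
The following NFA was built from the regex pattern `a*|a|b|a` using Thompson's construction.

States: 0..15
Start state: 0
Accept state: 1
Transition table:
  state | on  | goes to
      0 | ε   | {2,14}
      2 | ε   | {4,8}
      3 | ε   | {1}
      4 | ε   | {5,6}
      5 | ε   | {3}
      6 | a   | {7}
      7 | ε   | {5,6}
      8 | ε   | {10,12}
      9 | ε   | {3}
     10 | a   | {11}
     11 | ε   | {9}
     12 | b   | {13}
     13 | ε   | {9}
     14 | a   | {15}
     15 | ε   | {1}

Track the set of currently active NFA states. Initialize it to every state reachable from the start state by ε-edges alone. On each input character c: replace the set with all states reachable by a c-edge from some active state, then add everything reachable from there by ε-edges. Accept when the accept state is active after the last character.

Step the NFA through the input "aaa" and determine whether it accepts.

Answer: ACCEPT

Trace:
S₀ = ε-closure({0}) = {0,1,2,3,4,5,6,8,10,12,14}
'a' @ 1: {1,3,5,6,7,9,11,15}  ✓accept
'a' @ 2: {1,3,5,6,7}  ✓accept
'a' @ 3: {1,3,5,6,7}  ✓accept
final: {1,3,5,6,7}; accept 1 in set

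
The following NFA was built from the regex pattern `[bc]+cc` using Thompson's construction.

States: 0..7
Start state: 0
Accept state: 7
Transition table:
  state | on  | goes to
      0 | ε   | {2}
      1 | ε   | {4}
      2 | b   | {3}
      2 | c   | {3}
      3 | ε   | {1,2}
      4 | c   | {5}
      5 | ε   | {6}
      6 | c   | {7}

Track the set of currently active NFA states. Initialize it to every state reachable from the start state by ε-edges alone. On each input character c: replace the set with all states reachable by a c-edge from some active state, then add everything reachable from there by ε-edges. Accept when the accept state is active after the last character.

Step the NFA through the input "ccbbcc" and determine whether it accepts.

Answer: ACCEPT

Trace:
S₀ = ε-closure({0}) = {0,2}
'c' @ 1: {1,2,3,4}
'c' @ 2: {1,2,3,4,5,6}
'b' @ 3: {1,2,3,4}
'b' @ 4: {1,2,3,4}
'c' @ 5: {1,2,3,4,5,6}
'c' @ 6: {1,2,3,4,5,6,7}  [accepting]
final: {1,2,3,4,5,6,7}; accept 7 in set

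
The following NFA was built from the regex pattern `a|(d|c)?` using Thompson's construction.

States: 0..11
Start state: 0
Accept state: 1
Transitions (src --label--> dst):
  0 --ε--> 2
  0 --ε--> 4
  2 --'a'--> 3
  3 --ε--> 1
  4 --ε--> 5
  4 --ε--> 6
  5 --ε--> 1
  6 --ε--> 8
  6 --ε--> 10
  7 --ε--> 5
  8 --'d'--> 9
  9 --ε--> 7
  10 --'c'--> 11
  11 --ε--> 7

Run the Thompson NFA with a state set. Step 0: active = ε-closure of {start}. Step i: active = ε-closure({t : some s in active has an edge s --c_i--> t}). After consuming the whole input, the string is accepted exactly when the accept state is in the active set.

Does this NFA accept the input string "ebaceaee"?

Answer: REJECT

Steps:
start: ε-closure({0}) = {0,1,2,4,5,6,8,10}
'e' @ 1: {}  — no active states
rest 'baceaee' ignored (set empty)
final: {}; accept 1 not in set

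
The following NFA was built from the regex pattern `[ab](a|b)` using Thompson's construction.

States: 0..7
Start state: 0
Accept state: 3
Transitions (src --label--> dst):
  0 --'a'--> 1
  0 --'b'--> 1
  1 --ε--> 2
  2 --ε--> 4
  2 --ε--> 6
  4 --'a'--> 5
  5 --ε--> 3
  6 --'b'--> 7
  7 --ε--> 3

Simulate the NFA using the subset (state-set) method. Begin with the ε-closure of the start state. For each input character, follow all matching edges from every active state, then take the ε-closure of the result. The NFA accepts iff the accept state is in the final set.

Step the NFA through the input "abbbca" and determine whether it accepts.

Answer: REJECT

Steps:
start: ε-closure({0}) = {0}
'a' @ 1: {1,2,4,6}
'b' @ 2: {3,7}  (accept∈set)
'b' @ 3: {}  — no active states
rest 'bca' ignored (set empty)
end set {} — state 3 not in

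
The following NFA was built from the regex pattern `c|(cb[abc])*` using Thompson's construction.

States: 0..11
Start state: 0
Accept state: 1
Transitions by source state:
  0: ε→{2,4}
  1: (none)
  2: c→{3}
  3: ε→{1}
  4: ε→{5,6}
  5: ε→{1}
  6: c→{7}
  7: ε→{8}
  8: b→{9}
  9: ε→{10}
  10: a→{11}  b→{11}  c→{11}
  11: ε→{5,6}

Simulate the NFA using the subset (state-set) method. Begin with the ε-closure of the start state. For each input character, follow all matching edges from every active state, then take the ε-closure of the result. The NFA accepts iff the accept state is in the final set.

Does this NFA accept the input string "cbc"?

initial (ε-close {0}): {0,1,2,4,5,6}
'c' @ 1: {1,3,7,8}  ✓accept
'b' @ 2: {9,10}
'c' @ 3: {1,5,6,11}  ✓accept
after full input: {1,5,6,11}  (accept=1 in)

Answer: ACCEPT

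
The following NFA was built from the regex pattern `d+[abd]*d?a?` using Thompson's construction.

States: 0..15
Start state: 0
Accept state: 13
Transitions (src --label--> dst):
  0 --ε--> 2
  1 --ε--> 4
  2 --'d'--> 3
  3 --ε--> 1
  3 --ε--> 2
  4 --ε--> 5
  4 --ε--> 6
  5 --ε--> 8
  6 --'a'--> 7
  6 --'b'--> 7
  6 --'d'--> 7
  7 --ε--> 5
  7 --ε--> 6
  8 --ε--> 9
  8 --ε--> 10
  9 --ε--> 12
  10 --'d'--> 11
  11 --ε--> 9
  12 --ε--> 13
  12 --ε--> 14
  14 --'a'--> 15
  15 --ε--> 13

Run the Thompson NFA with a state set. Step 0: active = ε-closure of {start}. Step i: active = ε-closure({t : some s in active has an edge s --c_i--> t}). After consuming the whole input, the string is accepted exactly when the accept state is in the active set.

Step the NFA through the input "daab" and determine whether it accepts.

Answer: ACCEPT

Trace:
start: ε-closure({0}) = {0,2}
'd' @ 1: {1,2,3,4,5,6,8,9,10,12,13,14}  (accept∈set)
'a' @ 2: {5,6,7,8,9,10,12,13,14,15}  (accept∈set)
'a' @ 3: {5,6,7,8,9,10,12,13,14,15}  (accept∈set)
'b' @ 4: {5,6,7,8,9,10,12,13,14}  (accept∈set)
after full input: {5,6,7,8,9,10,12,13,14}  (accept=13 in)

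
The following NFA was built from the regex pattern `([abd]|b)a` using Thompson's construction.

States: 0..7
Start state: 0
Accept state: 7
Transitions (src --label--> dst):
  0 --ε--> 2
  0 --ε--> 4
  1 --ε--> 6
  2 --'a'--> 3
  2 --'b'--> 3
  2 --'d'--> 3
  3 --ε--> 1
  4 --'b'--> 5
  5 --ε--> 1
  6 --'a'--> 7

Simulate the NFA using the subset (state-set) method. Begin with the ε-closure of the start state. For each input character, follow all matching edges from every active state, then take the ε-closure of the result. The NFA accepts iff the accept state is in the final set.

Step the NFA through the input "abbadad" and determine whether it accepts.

Answer: REJECT

Trace:
S₀ = ε-closure({0}) = {0,2,4}
'a' @ 1: {1,3,6}
'b' @ 2: {}  — dead — no transitions
rest 'badad' ignored (set empty)
end set {} — state 7 not in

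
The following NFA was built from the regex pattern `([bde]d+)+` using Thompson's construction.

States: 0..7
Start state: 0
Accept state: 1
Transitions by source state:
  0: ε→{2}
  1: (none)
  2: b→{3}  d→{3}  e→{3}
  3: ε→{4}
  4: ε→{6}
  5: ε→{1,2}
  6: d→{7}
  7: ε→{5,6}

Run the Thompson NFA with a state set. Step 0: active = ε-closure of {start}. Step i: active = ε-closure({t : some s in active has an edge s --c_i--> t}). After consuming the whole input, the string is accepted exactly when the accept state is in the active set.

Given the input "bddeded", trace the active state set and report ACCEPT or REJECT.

S₀ = ε-closure({0}) = {0,2}
'b' @ 1: {3,4,6}
'd' @ 2: {1,2,5,6,7}  ✓accept
'd' @ 3: {1,2,3,4,5,6,7}  ✓accept
'e' @ 4: {3,4,6}
'd' @ 5: {1,2,5,6,7}  ✓accept
'e' @ 6: {3,4,6}
'd' @ 7: {1,2,5,6,7}  ✓accept
final: {1,2,5,6,7}; accept 1 in set

Answer: ACCEPT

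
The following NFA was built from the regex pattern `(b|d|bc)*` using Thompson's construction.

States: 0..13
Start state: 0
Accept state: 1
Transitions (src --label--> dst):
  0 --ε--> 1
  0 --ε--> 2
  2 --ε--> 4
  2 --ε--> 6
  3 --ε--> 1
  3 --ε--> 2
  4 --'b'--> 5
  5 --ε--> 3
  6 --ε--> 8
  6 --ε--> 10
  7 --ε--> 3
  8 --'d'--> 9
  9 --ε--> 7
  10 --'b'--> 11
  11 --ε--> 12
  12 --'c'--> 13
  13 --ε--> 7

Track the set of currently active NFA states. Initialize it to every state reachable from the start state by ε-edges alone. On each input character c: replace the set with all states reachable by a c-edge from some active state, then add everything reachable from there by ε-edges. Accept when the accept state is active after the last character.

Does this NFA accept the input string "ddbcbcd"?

initial (ε-close {0}): {0,1,2,4,6,8,10}
'd' @ 1: {1,2,3,4,6,7,8,9,10}  [accepting]
'd' @ 2: {1,2,3,4,6,7,8,9,10}  [accepting]
'b' @ 3: {1,2,3,4,5,6,8,10,11,12}  [accepting]
'c' @ 4: {1,2,3,4,6,7,8,10,13}  [accepting]
'b' @ 5: {1,2,3,4,5,6,8,10,11,12}  [accepting]
'c' @ 6: {1,2,3,4,6,7,8,10,13}  [accepting]
'd' @ 7: {1,2,3,4,6,7,8,9,10}  [accepting]
final: {1,2,3,4,6,7,8,9,10}; accept 1 in set

Answer: ACCEPT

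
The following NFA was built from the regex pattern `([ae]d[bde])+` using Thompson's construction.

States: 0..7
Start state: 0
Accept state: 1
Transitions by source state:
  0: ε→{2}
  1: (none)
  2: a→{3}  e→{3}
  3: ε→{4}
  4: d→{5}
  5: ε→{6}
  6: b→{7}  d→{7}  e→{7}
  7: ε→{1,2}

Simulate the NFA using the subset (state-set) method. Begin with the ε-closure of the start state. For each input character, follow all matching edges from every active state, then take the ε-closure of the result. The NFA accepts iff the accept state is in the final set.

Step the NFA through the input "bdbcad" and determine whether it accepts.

Answer: REJECT

Steps:
S₀ = ε-closure({0}) = {0,2}
'b' @ 1: {}  — no active states
rest 'dbcad' ignored (set empty)
end set {} — state 1 not in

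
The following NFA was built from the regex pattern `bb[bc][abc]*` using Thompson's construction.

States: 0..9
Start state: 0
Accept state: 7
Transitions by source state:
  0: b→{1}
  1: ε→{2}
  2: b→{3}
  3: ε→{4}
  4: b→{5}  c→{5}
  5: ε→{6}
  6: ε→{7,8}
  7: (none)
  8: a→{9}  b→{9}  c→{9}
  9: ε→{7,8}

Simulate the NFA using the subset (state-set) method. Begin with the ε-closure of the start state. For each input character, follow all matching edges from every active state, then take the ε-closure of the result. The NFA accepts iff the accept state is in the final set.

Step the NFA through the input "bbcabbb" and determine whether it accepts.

initial (ε-close {0}): {0}
'b' @ 1: {1,2}
'b' @ 2: {3,4}
'c' @ 3: {5,6,7,8}  (accept∈set)
'a' @ 4: {7,8,9}  (accept∈set)
'b' @ 5: {7,8,9}  (accept∈set)
'b' @ 6: {7,8,9}  (accept∈set)
'b' @ 7: {7,8,9}  (accept∈set)
after full input: {7,8,9}  (accept=7 in)

Answer: ACCEPT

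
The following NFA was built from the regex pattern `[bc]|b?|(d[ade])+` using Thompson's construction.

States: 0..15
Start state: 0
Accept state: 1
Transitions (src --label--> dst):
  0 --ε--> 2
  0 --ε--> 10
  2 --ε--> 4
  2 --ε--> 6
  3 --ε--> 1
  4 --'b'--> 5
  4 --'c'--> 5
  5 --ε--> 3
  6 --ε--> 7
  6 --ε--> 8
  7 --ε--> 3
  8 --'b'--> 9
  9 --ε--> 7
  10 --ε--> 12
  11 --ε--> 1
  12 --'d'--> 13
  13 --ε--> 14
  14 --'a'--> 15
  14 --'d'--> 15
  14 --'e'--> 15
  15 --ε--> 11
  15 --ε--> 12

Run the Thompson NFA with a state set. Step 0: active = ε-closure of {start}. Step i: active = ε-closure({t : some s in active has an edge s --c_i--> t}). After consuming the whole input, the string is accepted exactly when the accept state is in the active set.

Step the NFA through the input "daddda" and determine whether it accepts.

Answer: ACCEPT

Derivation:
start: ε-closure({0}) = {0,1,2,3,4,6,7,8,10,12}
'd' @ 1: {13,14}
'a' @ 2: {1,11,12,15}  [accepting]
'd' @ 3: {13,14}
'd' @ 4: {1,11,12,15}  [accepting]
'd' @ 5: {13,14}
'a' @ 6: {1,11,12,15}  [accepting]
final: {1,11,12,15}; accept 1 in set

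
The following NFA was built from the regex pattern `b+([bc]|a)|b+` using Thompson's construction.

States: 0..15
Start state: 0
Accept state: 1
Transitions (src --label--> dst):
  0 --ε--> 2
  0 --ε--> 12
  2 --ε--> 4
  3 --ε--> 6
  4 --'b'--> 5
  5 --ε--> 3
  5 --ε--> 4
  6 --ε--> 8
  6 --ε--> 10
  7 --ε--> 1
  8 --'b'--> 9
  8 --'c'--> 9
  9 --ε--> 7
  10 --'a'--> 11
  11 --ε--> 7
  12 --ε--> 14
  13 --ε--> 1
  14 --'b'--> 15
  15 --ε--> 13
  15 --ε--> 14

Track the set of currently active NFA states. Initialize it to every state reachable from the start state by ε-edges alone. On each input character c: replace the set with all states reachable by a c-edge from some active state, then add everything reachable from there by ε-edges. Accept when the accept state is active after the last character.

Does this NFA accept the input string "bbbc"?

S₀ = ε-closure({0}) = {0,2,4,12,14}
'b' @ 1: {1,3,4,5,6,8,10,13,14,15}  (accept∈set)
'b' @ 2: {1,3,4,5,6,7,8,9,10,13,14,15}  (accept∈set)
'b' @ 3: {1,3,4,5,6,7,8,9,10,13,14,15}  (accept∈set)
'c' @ 4: {1,7,9}  (accept∈set)
final: {1,7,9}; accept 1 in set

Answer: ACCEPT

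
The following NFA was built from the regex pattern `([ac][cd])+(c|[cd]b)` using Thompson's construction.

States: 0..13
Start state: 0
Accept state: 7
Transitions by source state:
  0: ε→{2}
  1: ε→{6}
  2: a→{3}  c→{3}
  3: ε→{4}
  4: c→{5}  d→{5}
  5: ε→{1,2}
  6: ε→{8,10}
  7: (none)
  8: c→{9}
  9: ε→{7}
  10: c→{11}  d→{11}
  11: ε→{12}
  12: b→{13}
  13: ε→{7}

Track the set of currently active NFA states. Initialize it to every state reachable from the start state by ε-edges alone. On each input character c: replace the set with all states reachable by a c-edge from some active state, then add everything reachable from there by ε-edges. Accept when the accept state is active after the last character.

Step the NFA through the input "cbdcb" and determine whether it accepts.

Answer: REJECT

Steps:
start: ε-closure({0}) = {0,2}
'c' @ 1: {3,4}
'b' @ 2: {}  — no active states
rest 'dcb' ignored (set empty)
after full input: {}  (accept=7 not in)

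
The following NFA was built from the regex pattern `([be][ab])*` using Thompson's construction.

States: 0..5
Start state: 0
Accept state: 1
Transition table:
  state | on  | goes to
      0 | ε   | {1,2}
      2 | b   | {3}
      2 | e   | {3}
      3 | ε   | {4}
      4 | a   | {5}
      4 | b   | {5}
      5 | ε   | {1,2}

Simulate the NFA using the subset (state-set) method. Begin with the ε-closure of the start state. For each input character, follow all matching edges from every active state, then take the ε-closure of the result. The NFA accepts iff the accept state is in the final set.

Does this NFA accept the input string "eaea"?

Answer: ACCEPT

Steps:
S₀ = ε-closure({0}) = {0,1,2}
'e' @ 1: {3,4}
'a' @ 2: {1,2,5}  (accept∈set)
'e' @ 3: {3,4}
'a' @ 4: {1,2,5}  (accept∈set)
final: {1,2,5}; accept 1 in set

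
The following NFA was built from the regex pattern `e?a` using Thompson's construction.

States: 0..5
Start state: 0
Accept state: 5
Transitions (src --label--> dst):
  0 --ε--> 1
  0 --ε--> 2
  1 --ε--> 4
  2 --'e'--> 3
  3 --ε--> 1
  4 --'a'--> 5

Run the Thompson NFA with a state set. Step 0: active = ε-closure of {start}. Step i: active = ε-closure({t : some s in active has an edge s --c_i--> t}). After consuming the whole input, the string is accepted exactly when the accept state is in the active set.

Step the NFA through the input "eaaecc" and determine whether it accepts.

S₀ = ε-closure({0}) = {0,1,2,4}
'e' @ 1: {1,3,4}
'a' @ 2: {5}  ✓accept
'a' @ 3: {}  — dead — no transitions
rest 'ecc' ignored (set empty)
end set {} — state 5 not in

Answer: REJECT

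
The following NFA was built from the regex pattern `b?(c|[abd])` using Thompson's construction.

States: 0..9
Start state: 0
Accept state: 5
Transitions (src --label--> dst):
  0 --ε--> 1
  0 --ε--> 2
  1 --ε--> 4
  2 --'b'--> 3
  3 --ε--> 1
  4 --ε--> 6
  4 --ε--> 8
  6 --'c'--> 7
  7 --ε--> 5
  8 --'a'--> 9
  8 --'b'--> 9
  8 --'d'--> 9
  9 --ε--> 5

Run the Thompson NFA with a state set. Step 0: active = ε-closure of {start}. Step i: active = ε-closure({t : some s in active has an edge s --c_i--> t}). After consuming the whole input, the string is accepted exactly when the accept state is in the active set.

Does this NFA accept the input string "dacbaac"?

Answer: REJECT

Derivation:
S₀ = ε-closure({0}) = {0,1,2,4,6,8}
'd' @ 1: {5,9}  (accept∈set)
'a' @ 2: {}  — no active states
rest 'cbaac' ignored (set empty)
after full input: {}  (accept=5 not in)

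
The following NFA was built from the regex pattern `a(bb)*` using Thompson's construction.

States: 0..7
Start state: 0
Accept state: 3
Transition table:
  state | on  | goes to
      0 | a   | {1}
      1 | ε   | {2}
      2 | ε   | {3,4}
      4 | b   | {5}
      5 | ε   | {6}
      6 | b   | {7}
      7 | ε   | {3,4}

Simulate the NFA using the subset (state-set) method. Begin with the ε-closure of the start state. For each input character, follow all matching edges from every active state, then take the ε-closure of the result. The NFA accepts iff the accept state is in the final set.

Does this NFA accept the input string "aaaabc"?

S₀ = ε-closure({0}) = {0}
'a' @ 1: {1,2,3,4}  [accepting]
'a' @ 2: {}  — no active states
rest 'aabc' ignored (set empty)
after full input: {}  (accept=3 not in)

Answer: REJECT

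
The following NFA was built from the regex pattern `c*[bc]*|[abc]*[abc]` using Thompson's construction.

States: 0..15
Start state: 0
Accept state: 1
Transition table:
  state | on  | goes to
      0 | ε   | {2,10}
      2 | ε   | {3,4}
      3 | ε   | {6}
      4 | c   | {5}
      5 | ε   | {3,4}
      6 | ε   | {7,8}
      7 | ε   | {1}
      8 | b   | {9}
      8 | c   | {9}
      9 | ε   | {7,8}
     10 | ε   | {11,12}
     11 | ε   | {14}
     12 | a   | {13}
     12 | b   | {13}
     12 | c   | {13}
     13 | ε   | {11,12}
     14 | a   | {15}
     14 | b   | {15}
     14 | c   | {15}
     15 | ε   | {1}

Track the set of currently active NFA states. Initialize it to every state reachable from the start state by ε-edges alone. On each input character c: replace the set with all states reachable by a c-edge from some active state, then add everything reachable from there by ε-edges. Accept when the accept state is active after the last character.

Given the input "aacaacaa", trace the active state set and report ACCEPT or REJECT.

start: ε-closure({0}) = {0,1,2,3,4,6,7,8,10,11,12,14}
'a' @ 1: {1,11,12,13,14,15}  ✓accept
'a' @ 2: {1,11,12,13,14,15}  ✓accept
'c' @ 3: {1,11,12,13,14,15}  ✓accept
'a' @ 4: {1,11,12,13,14,15}  ✓accept
'a' @ 5: {1,11,12,13,14,15}  ✓accept
'c' @ 6: {1,11,12,13,14,15}  ✓accept
'a' @ 7: {1,11,12,13,14,15}  ✓accept
'a' @ 8: {1,11,12,13,14,15}  ✓accept
after full input: {1,11,12,13,14,15}  (accept=1 in)

Answer: ACCEPT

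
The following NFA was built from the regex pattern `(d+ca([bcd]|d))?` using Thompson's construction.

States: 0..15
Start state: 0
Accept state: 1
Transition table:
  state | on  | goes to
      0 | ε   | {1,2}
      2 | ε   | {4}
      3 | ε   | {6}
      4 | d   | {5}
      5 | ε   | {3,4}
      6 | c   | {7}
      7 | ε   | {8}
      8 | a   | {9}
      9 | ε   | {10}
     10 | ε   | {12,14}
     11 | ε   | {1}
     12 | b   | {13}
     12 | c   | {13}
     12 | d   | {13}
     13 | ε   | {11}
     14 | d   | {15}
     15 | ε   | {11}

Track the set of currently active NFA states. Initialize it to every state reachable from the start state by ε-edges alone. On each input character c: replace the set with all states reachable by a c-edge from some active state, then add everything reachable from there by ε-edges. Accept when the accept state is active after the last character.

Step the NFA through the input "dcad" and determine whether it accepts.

initial (ε-close {0}): {0,1,2,4}
'd' @ 1: {3,4,5,6}
'c' @ 2: {7,8}
'a' @ 3: {9,10,12,14}
'd' @ 4: {1,11,13,15}  ✓accept
end set {1,11,13,15} — state 1 in

Answer: ACCEPT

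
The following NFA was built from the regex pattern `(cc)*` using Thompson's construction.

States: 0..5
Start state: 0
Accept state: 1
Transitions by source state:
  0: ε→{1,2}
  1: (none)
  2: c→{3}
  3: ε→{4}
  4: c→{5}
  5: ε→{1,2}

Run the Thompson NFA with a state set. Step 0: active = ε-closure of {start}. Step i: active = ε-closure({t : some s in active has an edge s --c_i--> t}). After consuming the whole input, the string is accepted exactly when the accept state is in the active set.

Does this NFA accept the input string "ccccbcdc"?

initial (ε-close {0}): {0,1,2}
'c' @ 1: {3,4}
'c' @ 2: {1,2,5}  [accepting]
'c' @ 3: {3,4}
'c' @ 4: {1,2,5}  [accepting]
'b' @ 5: {}  — dead — no transitions
rest 'cdc' ignored (set empty)
final: {}; accept 1 not in set

Answer: REJECT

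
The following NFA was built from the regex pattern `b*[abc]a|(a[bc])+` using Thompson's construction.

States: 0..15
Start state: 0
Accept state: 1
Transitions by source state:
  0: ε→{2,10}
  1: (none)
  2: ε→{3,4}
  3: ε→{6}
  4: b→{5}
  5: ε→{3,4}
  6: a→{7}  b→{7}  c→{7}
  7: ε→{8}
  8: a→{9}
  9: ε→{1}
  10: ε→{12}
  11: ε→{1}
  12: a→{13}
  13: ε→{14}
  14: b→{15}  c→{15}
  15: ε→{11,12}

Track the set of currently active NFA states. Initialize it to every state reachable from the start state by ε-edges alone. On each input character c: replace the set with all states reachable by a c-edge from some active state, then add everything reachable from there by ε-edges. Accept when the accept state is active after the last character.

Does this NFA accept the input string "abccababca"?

Answer: REJECT

Steps:
S₀ = ε-closure({0}) = {0,2,3,4,6,10,12}
'a' @ 1: {7,8,13,14}
'b' @ 2: {1,11,12,15}  (accept∈set)
'c' @ 3: {}  — dead — no transitions
rest 'cababca' ignored (set empty)
after full input: {}  (accept=1 not in)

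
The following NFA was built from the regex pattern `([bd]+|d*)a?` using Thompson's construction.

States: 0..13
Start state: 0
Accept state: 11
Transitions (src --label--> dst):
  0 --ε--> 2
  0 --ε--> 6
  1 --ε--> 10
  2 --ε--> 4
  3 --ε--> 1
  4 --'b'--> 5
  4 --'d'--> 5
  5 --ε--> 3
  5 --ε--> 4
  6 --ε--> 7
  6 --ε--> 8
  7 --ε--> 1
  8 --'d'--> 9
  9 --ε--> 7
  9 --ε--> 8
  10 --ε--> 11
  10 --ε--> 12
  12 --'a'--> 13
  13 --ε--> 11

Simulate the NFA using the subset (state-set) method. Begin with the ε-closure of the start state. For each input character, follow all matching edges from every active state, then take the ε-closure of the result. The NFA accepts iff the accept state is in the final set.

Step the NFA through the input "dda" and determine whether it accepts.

Answer: ACCEPT

Derivation:
start: ε-closure({0}) = {0,1,2,4,6,7,8,10,11,12}
'd' @ 1: {1,3,4,5,7,8,9,10,11,12}  ✓accept
'd' @ 2: {1,3,4,5,7,8,9,10,11,12}  ✓accept
'a' @ 3: {11,13}  ✓accept
after full input: {11,13}  (accept=11 in)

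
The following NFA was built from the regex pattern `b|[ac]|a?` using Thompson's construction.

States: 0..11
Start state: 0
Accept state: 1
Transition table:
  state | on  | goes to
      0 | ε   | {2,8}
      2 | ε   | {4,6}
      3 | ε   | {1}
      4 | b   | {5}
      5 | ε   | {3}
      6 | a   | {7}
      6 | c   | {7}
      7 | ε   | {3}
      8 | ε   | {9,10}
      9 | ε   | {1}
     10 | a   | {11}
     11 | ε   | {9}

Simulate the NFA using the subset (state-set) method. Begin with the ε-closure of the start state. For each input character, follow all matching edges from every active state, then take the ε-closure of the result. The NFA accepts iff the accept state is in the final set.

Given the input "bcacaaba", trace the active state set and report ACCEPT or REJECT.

Answer: REJECT

Trace:
start: ε-closure({0}) = {0,1,2,4,6,8,9,10}
'b' @ 1: {1,3,5}  [accepting]
'c' @ 2: {}  — no active states
rest 'acaaba' ignored (set empty)
end set {} — state 1 not in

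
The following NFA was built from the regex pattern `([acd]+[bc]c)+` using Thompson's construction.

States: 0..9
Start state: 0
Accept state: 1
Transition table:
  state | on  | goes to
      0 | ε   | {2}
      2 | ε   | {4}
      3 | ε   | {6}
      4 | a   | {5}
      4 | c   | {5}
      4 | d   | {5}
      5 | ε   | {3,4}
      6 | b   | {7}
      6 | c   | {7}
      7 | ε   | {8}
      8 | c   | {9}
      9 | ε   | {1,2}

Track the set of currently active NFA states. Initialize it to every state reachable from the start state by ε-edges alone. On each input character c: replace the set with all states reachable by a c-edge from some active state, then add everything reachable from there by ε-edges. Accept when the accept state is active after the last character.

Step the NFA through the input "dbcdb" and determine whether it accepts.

S₀ = ε-closure({0}) = {0,2,4}
'd' @ 1: {3,4,5,6}
'b' @ 2: {7,8}
'c' @ 3: {1,2,4,9}  (accept∈set)
'd' @ 4: {3,4,5,6}
'b' @ 5: {7,8}
final: {7,8}; accept 1 not in set

Answer: REJECT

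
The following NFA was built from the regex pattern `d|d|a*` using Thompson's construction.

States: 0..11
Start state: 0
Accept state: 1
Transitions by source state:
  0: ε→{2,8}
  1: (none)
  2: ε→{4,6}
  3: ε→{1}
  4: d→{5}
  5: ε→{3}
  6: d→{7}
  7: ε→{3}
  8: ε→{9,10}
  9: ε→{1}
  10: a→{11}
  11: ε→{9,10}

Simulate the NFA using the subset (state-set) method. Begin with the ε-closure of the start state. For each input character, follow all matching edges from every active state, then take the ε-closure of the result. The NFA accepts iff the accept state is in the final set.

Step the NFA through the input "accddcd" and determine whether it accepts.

initial (ε-close {0}): {0,1,2,4,6,8,9,10}
'a' @ 1: {1,9,10,11}  [accepting]
'c' @ 2: {}  — dead — no transitions
rest 'cddcd' ignored (set empty)
end set {} — state 1 not in

Answer: REJECT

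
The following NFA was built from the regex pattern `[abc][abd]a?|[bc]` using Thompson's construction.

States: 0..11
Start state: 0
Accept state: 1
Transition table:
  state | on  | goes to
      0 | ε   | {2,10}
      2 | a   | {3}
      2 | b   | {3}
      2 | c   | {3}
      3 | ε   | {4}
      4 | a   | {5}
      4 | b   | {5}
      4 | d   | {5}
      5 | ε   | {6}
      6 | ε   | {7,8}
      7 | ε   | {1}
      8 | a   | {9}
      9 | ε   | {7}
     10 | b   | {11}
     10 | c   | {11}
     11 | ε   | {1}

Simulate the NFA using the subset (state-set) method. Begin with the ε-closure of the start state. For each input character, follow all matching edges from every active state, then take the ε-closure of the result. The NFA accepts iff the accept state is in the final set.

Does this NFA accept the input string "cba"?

start: ε-closure({0}) = {0,2,10}
'c' @ 1: {1,3,4,11}  ✓accept
'b' @ 2: {1,5,6,7,8}  ✓accept
'a' @ 3: {1,7,9}  ✓accept
after full input: {1,7,9}  (accept=1 in)

Answer: ACCEPT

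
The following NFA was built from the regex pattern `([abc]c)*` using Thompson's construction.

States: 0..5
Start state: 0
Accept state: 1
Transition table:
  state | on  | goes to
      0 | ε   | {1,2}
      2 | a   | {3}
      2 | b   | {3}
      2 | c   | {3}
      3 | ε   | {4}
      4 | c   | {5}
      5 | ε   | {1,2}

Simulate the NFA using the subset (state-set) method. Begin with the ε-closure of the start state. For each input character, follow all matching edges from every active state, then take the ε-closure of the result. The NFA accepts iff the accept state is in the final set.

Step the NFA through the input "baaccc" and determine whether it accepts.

Answer: REJECT

Steps:
S₀ = ε-closure({0}) = {0,1,2}
'b' @ 1: {3,4}
'a' @ 2: {}  — dead — no transitions
rest 'accc' ignored (set empty)
after full input: {}  (accept=1 not in)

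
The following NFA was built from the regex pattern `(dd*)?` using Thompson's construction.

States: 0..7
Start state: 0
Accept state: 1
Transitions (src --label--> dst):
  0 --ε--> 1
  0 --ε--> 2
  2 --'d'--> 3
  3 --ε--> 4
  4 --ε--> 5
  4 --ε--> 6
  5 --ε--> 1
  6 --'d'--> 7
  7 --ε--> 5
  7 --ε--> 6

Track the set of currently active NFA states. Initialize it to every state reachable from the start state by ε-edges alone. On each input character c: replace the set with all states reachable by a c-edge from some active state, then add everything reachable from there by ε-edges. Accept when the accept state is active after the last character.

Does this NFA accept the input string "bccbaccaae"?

initial (ε-close {0}): {0,1,2}
'b' @ 1: {}  — dead — no transitions
rest 'ccbaccaae' ignored (set empty)
after full input: {}  (accept=1 not in)

Answer: REJECT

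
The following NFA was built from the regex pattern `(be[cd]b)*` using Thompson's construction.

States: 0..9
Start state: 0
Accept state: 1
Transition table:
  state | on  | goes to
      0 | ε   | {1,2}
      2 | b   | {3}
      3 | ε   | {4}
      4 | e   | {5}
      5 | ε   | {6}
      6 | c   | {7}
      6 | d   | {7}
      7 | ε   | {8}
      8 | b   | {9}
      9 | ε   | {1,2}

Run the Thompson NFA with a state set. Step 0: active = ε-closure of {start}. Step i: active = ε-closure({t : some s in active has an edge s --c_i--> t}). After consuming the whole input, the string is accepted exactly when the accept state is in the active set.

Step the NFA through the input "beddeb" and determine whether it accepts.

Answer: REJECT

Trace:
initial (ε-close {0}): {0,1,2}
'b' @ 1: {3,4}
'e' @ 2: {5,6}
'd' @ 3: {7,8}
'd' @ 4: {}  — state set empty
rest 'eb' ignored (set empty)
final: {}; accept 1 not in set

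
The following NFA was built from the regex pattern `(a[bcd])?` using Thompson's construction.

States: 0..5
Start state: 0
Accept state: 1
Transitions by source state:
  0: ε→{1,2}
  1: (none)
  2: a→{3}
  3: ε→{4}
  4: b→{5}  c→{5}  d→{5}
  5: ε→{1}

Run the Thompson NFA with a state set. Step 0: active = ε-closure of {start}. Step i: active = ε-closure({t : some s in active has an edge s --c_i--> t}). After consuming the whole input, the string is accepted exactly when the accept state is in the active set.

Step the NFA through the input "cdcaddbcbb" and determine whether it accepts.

initial (ε-close {0}): {0,1,2}
'c' @ 1: {}  — no active states
rest 'dcaddbcbb' ignored (set empty)
after full input: {}  (accept=1 not in)

Answer: REJECT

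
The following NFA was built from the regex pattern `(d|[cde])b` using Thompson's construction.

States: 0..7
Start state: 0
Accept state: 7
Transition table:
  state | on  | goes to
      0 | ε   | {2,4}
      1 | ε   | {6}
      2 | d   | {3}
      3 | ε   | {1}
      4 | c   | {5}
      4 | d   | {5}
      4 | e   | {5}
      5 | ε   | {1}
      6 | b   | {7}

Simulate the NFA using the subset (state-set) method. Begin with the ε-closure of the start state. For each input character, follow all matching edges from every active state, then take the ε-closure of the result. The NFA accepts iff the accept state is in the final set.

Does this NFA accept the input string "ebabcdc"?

Answer: REJECT

Trace:
S₀ = ε-closure({0}) = {0,2,4}
'e' @ 1: {1,5,6}
'b' @ 2: {7}  (accept∈set)
'a' @ 3: {}  — no active states
rest 'bcdc' ignored (set empty)
end set {} — state 7 not in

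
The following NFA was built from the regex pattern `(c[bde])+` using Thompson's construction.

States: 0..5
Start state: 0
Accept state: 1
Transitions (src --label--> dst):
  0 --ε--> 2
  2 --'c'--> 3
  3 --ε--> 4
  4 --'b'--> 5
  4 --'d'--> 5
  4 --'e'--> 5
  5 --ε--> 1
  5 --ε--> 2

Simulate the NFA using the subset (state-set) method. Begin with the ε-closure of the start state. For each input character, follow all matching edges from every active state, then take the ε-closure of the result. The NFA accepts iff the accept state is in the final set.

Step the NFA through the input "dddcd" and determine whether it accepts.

S₀ = ε-closure({0}) = {0,2}
'd' @ 1: {}  — state set empty
rest 'ddcd' ignored (set empty)
end set {} — state 1 not in

Answer: REJECT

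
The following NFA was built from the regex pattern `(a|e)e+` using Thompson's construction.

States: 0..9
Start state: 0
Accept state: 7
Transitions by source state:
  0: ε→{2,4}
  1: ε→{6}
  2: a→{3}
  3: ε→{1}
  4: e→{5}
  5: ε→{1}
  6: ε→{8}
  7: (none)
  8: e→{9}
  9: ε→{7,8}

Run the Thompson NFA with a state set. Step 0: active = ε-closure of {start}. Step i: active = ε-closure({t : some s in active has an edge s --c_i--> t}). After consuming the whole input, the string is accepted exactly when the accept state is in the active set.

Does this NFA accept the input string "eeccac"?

initial (ε-close {0}): {0,2,4}
'e' @ 1: {1,5,6,8}
'e' @ 2: {7,8,9}  (accept∈set)
'c' @ 3: {}  — dead — no transitions
rest 'cac' ignored (set empty)
final: {}; accept 7 not in set

Answer: REJECT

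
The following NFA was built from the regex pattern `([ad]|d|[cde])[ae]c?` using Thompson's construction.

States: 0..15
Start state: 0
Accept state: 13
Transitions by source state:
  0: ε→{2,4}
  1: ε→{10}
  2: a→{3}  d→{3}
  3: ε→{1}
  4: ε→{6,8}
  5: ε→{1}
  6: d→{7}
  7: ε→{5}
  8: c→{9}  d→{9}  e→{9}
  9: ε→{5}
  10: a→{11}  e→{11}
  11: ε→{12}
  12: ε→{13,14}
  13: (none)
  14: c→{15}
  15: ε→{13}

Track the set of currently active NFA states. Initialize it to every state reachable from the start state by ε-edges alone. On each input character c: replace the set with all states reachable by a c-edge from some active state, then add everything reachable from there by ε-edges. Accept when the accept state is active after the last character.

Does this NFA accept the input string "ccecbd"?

start: ε-closure({0}) = {0,2,4,6,8}
'c' @ 1: {1,5,9,10}
'c' @ 2: {}  — dead — no transitions
rest 'ecbd' ignored (set empty)
after full input: {}  (accept=13 not in)

Answer: REJECT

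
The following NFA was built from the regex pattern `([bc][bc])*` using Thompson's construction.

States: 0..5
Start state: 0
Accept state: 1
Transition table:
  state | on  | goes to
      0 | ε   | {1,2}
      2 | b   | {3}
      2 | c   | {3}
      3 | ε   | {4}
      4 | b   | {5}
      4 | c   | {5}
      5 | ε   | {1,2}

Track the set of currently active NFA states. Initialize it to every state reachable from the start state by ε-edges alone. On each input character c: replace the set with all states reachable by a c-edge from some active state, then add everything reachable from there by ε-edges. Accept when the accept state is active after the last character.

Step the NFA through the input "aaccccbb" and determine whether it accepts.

Answer: REJECT

Trace:
initial (ε-close {0}): {0,1,2}
'a' @ 1: {}  — state set empty
rest 'accccbb' ignored (set empty)
after full input: {}  (accept=1 not in)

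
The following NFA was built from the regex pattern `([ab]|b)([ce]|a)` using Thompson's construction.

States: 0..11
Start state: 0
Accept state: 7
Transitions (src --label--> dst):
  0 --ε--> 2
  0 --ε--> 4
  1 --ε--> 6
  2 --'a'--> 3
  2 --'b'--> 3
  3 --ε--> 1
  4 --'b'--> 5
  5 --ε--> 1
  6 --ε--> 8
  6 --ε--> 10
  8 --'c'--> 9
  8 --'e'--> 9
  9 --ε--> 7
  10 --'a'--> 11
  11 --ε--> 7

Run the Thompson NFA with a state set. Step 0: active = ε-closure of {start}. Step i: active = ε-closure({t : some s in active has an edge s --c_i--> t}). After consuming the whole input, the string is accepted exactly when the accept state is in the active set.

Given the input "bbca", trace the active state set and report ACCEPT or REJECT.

S₀ = ε-closure({0}) = {0,2,4}
'b' @ 1: {1,3,5,6,8,10}
'b' @ 2: {}  — dead — no transitions
rest 'ca' ignored (set empty)
after full input: {}  (accept=7 not in)

Answer: REJECT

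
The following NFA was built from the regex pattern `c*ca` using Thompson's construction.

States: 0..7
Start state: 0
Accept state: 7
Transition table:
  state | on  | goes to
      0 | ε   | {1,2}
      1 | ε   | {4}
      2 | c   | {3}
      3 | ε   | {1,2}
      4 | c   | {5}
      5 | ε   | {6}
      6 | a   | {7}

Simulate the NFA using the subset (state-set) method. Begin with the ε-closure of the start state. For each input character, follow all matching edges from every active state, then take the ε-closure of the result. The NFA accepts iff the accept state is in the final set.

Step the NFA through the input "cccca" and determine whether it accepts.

start: ε-closure({0}) = {0,1,2,4}
'c' @ 1: {1,2,3,4,5,6}
'c' @ 2: {1,2,3,4,5,6}
'c' @ 3: {1,2,3,4,5,6}
'c' @ 4: {1,2,3,4,5,6}
'a' @ 5: {7}  [accepting]
after full input: {7}  (accept=7 in)

Answer: ACCEPT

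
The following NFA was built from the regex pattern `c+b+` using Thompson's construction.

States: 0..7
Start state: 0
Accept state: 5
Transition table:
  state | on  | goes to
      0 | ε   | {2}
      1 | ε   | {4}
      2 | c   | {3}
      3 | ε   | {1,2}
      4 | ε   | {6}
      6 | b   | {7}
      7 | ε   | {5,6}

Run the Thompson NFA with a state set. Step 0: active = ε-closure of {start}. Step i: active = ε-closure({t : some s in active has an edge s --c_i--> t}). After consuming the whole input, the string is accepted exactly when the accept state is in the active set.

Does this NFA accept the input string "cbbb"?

S₀ = ε-closure({0}) = {0,2}
'c' @ 1: {1,2,3,4,6}
'b' @ 2: {5,6,7}  ✓accept
'b' @ 3: {5,6,7}  ✓accept
'b' @ 4: {5,6,7}  ✓accept
final: {5,6,7}; accept 5 in set

Answer: ACCEPT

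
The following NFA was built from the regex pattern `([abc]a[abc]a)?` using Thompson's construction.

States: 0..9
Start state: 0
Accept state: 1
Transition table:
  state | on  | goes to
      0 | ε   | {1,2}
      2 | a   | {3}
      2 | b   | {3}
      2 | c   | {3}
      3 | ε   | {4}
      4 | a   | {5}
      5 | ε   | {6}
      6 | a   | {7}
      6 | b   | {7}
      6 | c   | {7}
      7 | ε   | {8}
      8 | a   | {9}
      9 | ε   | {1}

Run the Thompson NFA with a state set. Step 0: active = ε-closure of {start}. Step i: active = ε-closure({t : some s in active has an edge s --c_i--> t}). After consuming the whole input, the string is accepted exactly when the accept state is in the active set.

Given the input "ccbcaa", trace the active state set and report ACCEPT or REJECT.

Answer: REJECT

Derivation:
start: ε-closure({0}) = {0,1,2}
'c' @ 1: {3,4}
'c' @ 2: {}  — dead — no transitions
rest 'bcaa' ignored (set empty)
final: {}; accept 1 not in set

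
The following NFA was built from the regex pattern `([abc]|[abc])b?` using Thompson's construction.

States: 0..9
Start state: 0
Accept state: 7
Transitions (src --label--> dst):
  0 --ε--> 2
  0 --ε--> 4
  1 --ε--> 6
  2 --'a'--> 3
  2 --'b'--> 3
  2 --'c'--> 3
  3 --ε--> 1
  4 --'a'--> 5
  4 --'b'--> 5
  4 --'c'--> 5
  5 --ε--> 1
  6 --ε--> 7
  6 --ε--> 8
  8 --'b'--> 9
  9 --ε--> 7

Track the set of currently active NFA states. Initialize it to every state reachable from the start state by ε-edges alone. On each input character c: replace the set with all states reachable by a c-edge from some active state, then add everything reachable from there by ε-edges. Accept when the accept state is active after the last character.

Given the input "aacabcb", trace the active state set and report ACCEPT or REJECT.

Answer: REJECT

Trace:
S₀ = ε-closure({0}) = {0,2,4}
'a' @ 1: {1,3,5,6,7,8}  [accepting]
'a' @ 2: {}  — state set empty
rest 'cabcb' ignored (set empty)
end set {} — state 7 not in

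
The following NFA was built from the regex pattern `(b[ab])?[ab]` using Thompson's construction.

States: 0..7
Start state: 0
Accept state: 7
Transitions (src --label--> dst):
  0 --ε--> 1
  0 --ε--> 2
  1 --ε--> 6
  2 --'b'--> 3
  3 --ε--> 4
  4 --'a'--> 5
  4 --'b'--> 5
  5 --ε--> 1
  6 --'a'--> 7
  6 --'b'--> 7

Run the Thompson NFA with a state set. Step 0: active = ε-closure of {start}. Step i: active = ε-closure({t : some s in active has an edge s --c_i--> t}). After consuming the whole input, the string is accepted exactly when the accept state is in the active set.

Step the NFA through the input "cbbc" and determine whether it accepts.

Answer: REJECT

Trace:
S₀ = ε-closure({0}) = {0,1,2,6}
'c' @ 1: {}  — dead — no transitions
rest 'bbc' ignored (set empty)
end set {} — state 7 not in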